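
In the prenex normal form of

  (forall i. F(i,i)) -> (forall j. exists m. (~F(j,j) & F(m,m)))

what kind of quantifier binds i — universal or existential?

existential

Rewrite implications/biconditionals: A → B as ¬A ∨ B.
  ~(forall i. F(i,i)) | (forall j. exists m. (~F(j,j) & F(m,m)))
Push ¬ through the quantifiers and connectives to reach negation normal form:
  (exists i. ~F(i,i)) | (forall j. exists m. (~F(j,j) & F(m,m)))
All bound variables are already distinct, so no renaming is needed.
Finally move all quantifiers to the prefix:
  exists i. forall j. exists m. (~F(i,i) | ~F(j,j) & F(m,m))
The quantifier forall i sits under an odd number of negations (counting the antecedent side of each →), so it flips to exists i.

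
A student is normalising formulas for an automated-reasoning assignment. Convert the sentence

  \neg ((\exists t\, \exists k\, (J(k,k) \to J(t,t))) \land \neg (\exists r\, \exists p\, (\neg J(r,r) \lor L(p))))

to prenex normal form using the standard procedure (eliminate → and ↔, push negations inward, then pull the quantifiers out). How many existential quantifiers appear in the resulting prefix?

2

Eliminate → and ↔ using ¬ and ∨.
  \neg ((\exists t\, \exists k\, (\neg J(k,k) \lor J(t,t))) \land \neg (\exists r\, \exists p\, (\neg J(r,r) \lor L(p))))
Move each ¬ inward, flipping quantifiers it crosses:
  (\forall t\, \forall k\, (J(k,k) \land \neg J(t,t))) \lor (\exists r\, \exists p\, (\neg J(r,r) \lor L(p)))
Finally move all quantifiers to the prefix:
  \forall t\, \forall k\, \exists r\, \exists p\, (J(k,k) \land \neg J(t,t) \lor \neg J(r,r) \lor L(p))
The prefix is \forall t \forall k \exists r \exists p: 2 universal, 2 existential.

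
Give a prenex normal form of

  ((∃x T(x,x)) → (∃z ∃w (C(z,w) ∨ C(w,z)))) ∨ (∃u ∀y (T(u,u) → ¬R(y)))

First replace A → B with ¬A ∨ B.
  ¬(∃x T(x,x)) ∨ (∃z ∃w (C(z,w) ∨ C(w,z))) ∨ (∃u ∀y (¬T(u,u) ∨ ¬R(y)))
Move each ¬ inward, flipping quantifiers it crosses:
  (∀x ¬T(x,x)) ∨ (∃z ∃w (C(z,w) ∨ C(w,z))) ∨ (∃u ∀y (¬T(u,u) ∨ ¬R(y)))
All bound variables are already distinct, so no renaming is needed.
Pull the quantifiers to the front (each side's bound variable is not free in the other side):
  ∀x ∃z ∃w ∃u ∀y (¬T(x,x) ∨ C(z,w) ∨ C(w,z) ∨ ¬T(u,u) ∨ ¬R(y))

∀x ∃z ∃w ∃u ∀y (¬T(x,x) ∨ C(z,w) ∨ C(w,z) ∨ ¬T(u,u) ∨ ¬R(y))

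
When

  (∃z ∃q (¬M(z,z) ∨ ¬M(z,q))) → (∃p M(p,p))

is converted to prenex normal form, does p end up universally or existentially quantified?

existential

First replace A → B with ¬A ∨ B.
  ¬(∃z ∃q (¬M(z,z) ∨ ¬M(z,q))) ∨ (∃p M(p,p))
Drive negations inward (¬∀x A ≡ ∃x ¬A, ¬∃x A ≡ ∀x ¬A, De Morgan for ∧/∨):
  (∀z ∀q (M(z,z) ∧ M(z,q))) ∨ (∃p M(p,p))
All bound variables are already distinct, so no renaming is needed.
Finally move all quantifiers to the prefix:
  ∀z ∀q ∃p (M(z,z) ∧ M(z,q) ∨ M(p,p))
The quantifier ∃p sits under an even number of negations (counting the antecedent side of each →), so it remains existential.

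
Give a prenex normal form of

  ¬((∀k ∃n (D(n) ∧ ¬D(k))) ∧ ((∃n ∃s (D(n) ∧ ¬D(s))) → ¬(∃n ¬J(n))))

Eliminate → and ↔ using ¬ and ∨.
  ¬((∀k ∃n (D(n) ∧ ¬D(k))) ∧ (¬(∃n ∃s (D(n) ∧ ¬D(s))) ∨ ¬(∃n ¬J(n))))
Push ¬ through the quantifiers and connectives to reach negation normal form:
  (∃k ∀n (¬D(n) ∨ D(k))) ∨ (∃n ∃s (D(n) ∧ ¬D(s))) ∧ (∃n ¬J(n))
Rename bound variables to avoid capture: n↦y, n↦y1.
  (∃k ∀n (¬D(n) ∨ D(k))) ∨ (∃y ∃s (D(y) ∧ ¬D(s))) ∧ (∃y1 ¬J(y1))
Extract every quantifier outward, since the variables are now distinct and don't occur free across branches:
  ∃k ∀n ∃y ∃s ∃y1 (¬D(n) ∨ D(k) ∨ D(y) ∧ ¬D(s) ∧ ¬J(y1))

∃k ∀n ∃y ∃s ∃y1 (¬D(n) ∨ D(k) ∨ D(y) ∧ ¬D(s) ∧ ¬J(y1))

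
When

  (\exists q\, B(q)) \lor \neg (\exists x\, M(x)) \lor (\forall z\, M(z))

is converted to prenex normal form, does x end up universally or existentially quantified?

Drive negations inward (¬∀x A ≡ ∃x ¬A, ¬∃x A ≡ ∀x ¬A, De Morgan for ∧/∨):
  (\exists q\, B(q)) \lor (\forall x\, \neg M(x)) \lor (\forall z\, M(z))
All bound variables are already distinct, so no renaming is needed.
Finally move all quantifiers to the prefix:
  \exists q\, \forall x\, \forall z\, (B(q) \lor \neg M(x) \lor M(z))
The quantifier \exists x sits under an odd number of negations, so it flips to \forall x.

universal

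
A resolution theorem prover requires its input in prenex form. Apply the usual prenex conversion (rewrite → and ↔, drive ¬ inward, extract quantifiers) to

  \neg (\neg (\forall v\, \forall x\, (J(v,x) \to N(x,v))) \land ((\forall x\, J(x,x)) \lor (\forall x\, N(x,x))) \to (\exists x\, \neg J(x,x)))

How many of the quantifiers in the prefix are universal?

3

First replace A → B with ¬A ∨ B.
  \neg (\neg (\neg (\forall v\, \forall x\, (\neg J(v,x) \lor N(x,v))) \land ((\forall x\, J(x,x)) \lor (\forall x\, N(x,x)))) \lor (\exists x\, \neg J(x,x)))
Drive negations inward (¬∀x A ≡ ∃x ¬A, ¬∃x A ≡ ∀x ¬A, De Morgan for ∧/∨):
  (\exists v\, \exists x\, (J(v,x) \land \neg N(x,v))) \land ((\forall x\, J(x,x)) \lor (\forall x\, N(x,x))) \land (\forall x\, J(x,x))
Standardize variables apart so no two quantifiers bind the same name: x↦u1, x↦z, x↦z1.
  (\exists v\, \exists x\, (J(v,x) \land \neg N(x,v))) \land ((\forall u1\, J(u1,u1)) \lor (\forall z\, N(z,z))) \land (\forall z1\, J(z1,z1))
Finally move all quantifiers to the prefix:
  \exists v\, \exists x\, \forall u1\, \forall z\, \forall z1\, (J(v,x) \land \neg N(x,v) \land (J(u1,u1) \lor N(z,z)) \land J(z1,z1))
The prefix is \exists v \exists x \forall u1 \forall z \forall z1: 3 universal, 2 existential.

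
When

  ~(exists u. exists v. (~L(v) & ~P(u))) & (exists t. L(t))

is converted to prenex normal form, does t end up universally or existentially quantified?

existential

Move each ¬ inward, flipping quantifiers it crosses:
  (forall u. forall v. (L(v) | P(u))) & (exists t. L(t))
All bound variables are already distinct, so no renaming is needed.
Pull the quantifiers to the front (each side's bound variable is not free in the other side):
  forall u. forall v. exists t. ((L(v) | P(u)) & L(t))
The quantifier exists t sits under an even number of negations, so it remains existential.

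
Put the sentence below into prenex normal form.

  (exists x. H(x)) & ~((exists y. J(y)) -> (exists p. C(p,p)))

exists x. exists y. forall p. (H(x) & J(y) & ~C(p,p))

Rewrite implications/biconditionals: A → B as ¬A ∨ B.
  (exists x. H(x)) & ~(~(exists y. J(y)) | (exists p. C(p,p)))
Push ¬ through the quantifiers and connectives to reach negation normal form:
  (exists x. H(x)) & (exists y. J(y)) & (forall p. ~C(p,p))
Finally move all quantifiers to the prefix:
  exists x. exists y. forall p. (H(x) & J(y) & ~C(p,p))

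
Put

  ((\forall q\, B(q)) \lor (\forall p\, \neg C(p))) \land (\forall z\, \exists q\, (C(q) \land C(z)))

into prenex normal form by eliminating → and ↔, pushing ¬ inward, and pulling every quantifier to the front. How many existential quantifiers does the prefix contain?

1

Standardize variables apart so no two quantifiers bind the same name: q↦u1.
  ((\forall q\, B(q)) \lor (\forall p\, \neg C(p))) \land (\forall z\, \exists u1\, (C(u1) \land C(z)))
Finally move all quantifiers to the prefix:
  \forall q\, \forall p\, \forall z\, \exists u1\, ((B(q) \lor \neg C(p)) \land C(u1) \land C(z))
The prefix is \forall q \forall p \forall z \exists u1: 3 universal, 1 existential.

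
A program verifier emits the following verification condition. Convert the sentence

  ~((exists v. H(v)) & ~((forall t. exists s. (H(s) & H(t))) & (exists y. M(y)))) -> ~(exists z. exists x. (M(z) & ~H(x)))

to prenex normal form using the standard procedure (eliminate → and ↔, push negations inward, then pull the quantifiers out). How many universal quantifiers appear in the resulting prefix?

Eliminate → and ↔ using ¬ and ∨.
  ~~((exists v. H(v)) & ~((forall t. exists s. (H(s) & H(t))) & (exists y. M(y)))) | ~(exists z. exists x. (M(z) & ~H(x)))
Move each ¬ inward, flipping quantifiers it crosses:
  (exists v. H(v)) & ((exists t. forall s. (~H(s) | ~H(t))) | (forall y. ~M(y))) | (forall z. forall x. (~M(z) | H(x)))
All bound variables are already distinct, so no renaming is needed.
Extract every quantifier outward, since the variables are now distinct and don't occur free across branches:
  exists v. exists t. forall s. forall y. forall z. forall x. (H(v) & (~H(s) | ~H(t) | ~M(y)) | ~M(z) | H(x))
The prefix is exists v exists t forall s forall y forall z forall x: 4 universal, 2 existential.

4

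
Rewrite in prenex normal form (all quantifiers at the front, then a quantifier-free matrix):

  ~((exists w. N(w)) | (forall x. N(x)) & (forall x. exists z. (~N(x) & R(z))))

Move each ¬ inward, flipping quantifiers it crosses:
  (forall w. ~N(w)) & ((exists x. ~N(x)) | (exists x. forall z. (N(x) | ~R(z))))
Give each quantifier a distinct variable: x↦p.
  (forall w. ~N(w)) & ((exists x. ~N(x)) | (exists p. forall z. (N(p) | ~R(z))))
Finally move all quantifiers to the prefix:
  forall w. exists x. exists p. forall z. (~N(w) & (~N(x) | N(p) | ~R(z)))

forall w. exists x. exists p. forall z. (~N(w) & (~N(x) | N(p) | ~R(z)))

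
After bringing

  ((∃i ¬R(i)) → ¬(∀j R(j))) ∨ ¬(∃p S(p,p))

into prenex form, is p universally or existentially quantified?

universal

Rewrite implications/biconditionals: A → B as ¬A ∨ B.
  ¬(∃i ¬R(i)) ∨ ¬(∀j R(j)) ∨ ¬(∃p S(p,p))
Move each ¬ inward, flipping quantifiers it crosses:
  (∀i R(i)) ∨ (∃j ¬R(j)) ∨ (∀p ¬S(p,p))
Pull the quantifiers to the front (each side's bound variable is not free in the other side):
  ∀i ∃j ∀p (R(i) ∨ ¬R(j) ∨ ¬S(p,p))
The quantifier ∃p sits under an odd number of negations (counting the antecedent side of each →), so it flips to ∀p.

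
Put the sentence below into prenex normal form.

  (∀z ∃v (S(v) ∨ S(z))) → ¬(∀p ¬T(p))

∃z ∀v ∃p (¬S(v) ∧ ¬S(z) ∨ T(p))

Rewrite implications/biconditionals: A → B as ¬A ∨ B.
  ¬(∀z ∃v (S(v) ∨ S(z))) ∨ ¬(∀p ¬T(p))
Drive negations inward (¬∀x A ≡ ∃x ¬A, ¬∃x A ≡ ∀x ¬A, De Morgan for ∧/∨):
  (∃z ∀v (¬S(v) ∧ ¬S(z))) ∨ (∃p T(p))
Finally move all quantifiers to the prefix:
  ∃z ∀v ∃p (¬S(v) ∧ ¬S(z) ∨ T(p))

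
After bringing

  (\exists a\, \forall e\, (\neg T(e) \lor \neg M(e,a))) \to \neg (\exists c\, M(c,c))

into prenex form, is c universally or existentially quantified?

universal

Rewrite implications/biconditionals: A → B as ¬A ∨ B.
  \neg (\exists a\, \forall e\, (\neg T(e) \lor \neg M(e,a))) \lor \neg (\exists c\, M(c,c))
Drive negations inward (¬∀x A ≡ ∃x ¬A, ¬∃x A ≡ ∀x ¬A, De Morgan for ∧/∨):
  (\forall a\, \exists e\, (T(e) \land M(e,a))) \lor (\forall c\, \neg M(c,c))
Extract every quantifier outward, since the variables are now distinct and don't occur free across branches:
  \forall a\, \exists e\, \forall c\, (T(e) \land M(e,a) \lor \neg M(c,c))
The quantifier \exists c sits under an odd number of negations (counting the antecedent side of each →), so it flips to \forall c.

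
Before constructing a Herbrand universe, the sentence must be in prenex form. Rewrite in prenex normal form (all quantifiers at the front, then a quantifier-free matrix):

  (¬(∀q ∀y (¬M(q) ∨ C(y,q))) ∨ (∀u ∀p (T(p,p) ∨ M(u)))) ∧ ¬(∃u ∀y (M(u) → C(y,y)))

∃q ∃y ∀u ∀p ∀t ∃s ((M(q) ∧ ¬C(y,q) ∨ T(p,p) ∨ M(u)) ∧ M(t) ∧ ¬C(s,s))

Rewrite implications/biconditionals: A → B as ¬A ∨ B.
  (¬(∀q ∀y (¬M(q) ∨ C(y,q))) ∨ (∀u ∀p (T(p,p) ∨ M(u)))) ∧ ¬(∃u ∀y (¬M(u) ∨ C(y,y)))
Move each ¬ inward, flipping quantifiers it crosses:
  ((∃q ∃y (M(q) ∧ ¬C(y,q))) ∨ (∀u ∀p (T(p,p) ∨ M(u)))) ∧ (∀u ∃y (M(u) ∧ ¬C(y,y)))
Rename bound variables to avoid capture: u↦t, y↦s.
  ((∃q ∃y (M(q) ∧ ¬C(y,q))) ∨ (∀u ∀p (T(p,p) ∨ M(u)))) ∧ (∀t ∃s (M(t) ∧ ¬C(s,s)))
Finally move all quantifiers to the prefix:
  ∃q ∃y ∀u ∀p ∀t ∃s ((M(q) ∧ ¬C(y,q) ∨ T(p,p) ∨ M(u)) ∧ M(t) ∧ ¬C(s,s))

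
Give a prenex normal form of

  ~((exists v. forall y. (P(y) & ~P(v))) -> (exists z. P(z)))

Rewrite implications/biconditionals: A → B as ¬A ∨ B.
  ~(~(exists v. forall y. (P(y) & ~P(v))) | (exists z. P(z)))
Push ¬ through the quantifiers and connectives to reach negation normal form:
  (exists v. forall y. (P(y) & ~P(v))) & (forall z. ~P(z))
Pull the quantifiers to the front (each side's bound variable is not free in the other side):
  exists v. forall y. forall z. (P(y) & ~P(v) & ~P(z))

exists v. forall y. forall z. (P(y) & ~P(v) & ~P(z))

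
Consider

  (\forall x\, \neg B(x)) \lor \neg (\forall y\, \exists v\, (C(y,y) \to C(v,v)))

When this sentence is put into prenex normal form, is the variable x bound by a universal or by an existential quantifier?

First replace A → B with ¬A ∨ B.
  (\forall x\, \neg B(x)) \lor \neg (\forall y\, \exists v\, (\neg C(y,y) \lor C(v,v)))
Move each ¬ inward, flipping quantifiers it crosses:
  (\forall x\, \neg B(x)) \lor (\exists y\, \forall v\, (C(y,y) \land \neg C(v,v)))
All bound variables are already distinct, so no renaming is needed.
Finally move all quantifiers to the prefix:
  \forall x\, \exists y\, \forall v\, (\neg B(x) \lor C(y,y) \land \neg C(v,v))
The quantifier \forall x sits under an even number of negations (counting the antecedent side of each →), so it remains universal.

universal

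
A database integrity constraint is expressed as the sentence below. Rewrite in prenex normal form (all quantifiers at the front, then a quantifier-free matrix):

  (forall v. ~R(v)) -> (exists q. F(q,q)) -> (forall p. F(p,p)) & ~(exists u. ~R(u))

Rewrite implications/biconditionals: A → B as ¬A ∨ B.
  ~(forall v. ~R(v)) | ~(exists q. F(q,q)) | (forall p. F(p,p)) & ~(exists u. ~R(u))
Drive negations inward (¬∀x A ≡ ∃x ¬A, ¬∃x A ≡ ∀x ¬A, De Morgan for ∧/∨):
  (exists v. R(v)) | (forall q. ~F(q,q)) | (forall p. F(p,p)) & (forall u. R(u))
Pull the quantifiers to the front (each side's bound variable is not free in the other side):
  exists v. forall q. forall p. forall u. (R(v) | ~F(q,q) | F(p,p) & R(u))

exists v. forall q. forall p. forall u. (R(v) | ~F(q,q) | F(p,p) & R(u))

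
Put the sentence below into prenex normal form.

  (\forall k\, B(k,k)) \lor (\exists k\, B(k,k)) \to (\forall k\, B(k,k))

\exists k\, \forall a\, \forall p\, (\neg B(k,k) \land \neg B(a,a) \lor B(p,p))

Eliminate → and ↔ using ¬ and ∨.
  \neg ((\forall k\, B(k,k)) \lor (\exists k\, B(k,k))) \lor (\forall k\, B(k,k))
Push ¬ through the quantifiers and connectives to reach negation normal form:
  (\exists k\, \neg B(k,k)) \land (\forall k\, \neg B(k,k)) \lor (\forall k\, B(k,k))
Give each quantifier a distinct variable: k↦a, k↦p.
  (\exists k\, \neg B(k,k)) \land (\forall a\, \neg B(a,a)) \lor (\forall p\, B(p,p))
Finally move all quantifiers to the prefix:
  \exists k\, \forall a\, \forall p\, (\neg B(k,k) \land \neg B(a,a) \lor B(p,p))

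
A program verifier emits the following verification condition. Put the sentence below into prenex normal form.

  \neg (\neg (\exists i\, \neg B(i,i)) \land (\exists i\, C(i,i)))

Drive negations inward (¬∀x A ≡ ∃x ¬A, ¬∃x A ≡ ∀x ¬A, De Morgan for ∧/∨):
  (\exists i\, \neg B(i,i)) \lor (\forall i\, \neg C(i,i))
Standardize variables apart so no two quantifiers bind the same name: i↦u.
  (\exists i\, \neg B(i,i)) \lor (\forall u\, \neg C(u,u))
Pull the quantifiers to the front (each side's bound variable is not free in the other side):
  \exists i\, \forall u\, (\neg B(i,i) \lor \neg C(u,u))

\exists i\, \forall u\, (\neg B(i,i) \lor \neg C(u,u))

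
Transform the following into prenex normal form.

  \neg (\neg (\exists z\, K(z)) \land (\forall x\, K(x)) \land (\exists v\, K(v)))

\exists z\, \exists x\, \forall v\, (K(z) \lor \neg K(x) \lor \neg K(v))

Drive negations inward (¬∀x A ≡ ∃x ¬A, ¬∃x A ≡ ∀x ¬A, De Morgan for ∧/∨):
  (\exists z\, K(z)) \lor (\exists x\, \neg K(x)) \lor (\forall v\, \neg K(v))
All bound variables are already distinct, so no renaming is needed.
Extract every quantifier outward, since the variables are now distinct and don't occur free across branches:
  \exists z\, \exists x\, \forall v\, (K(z) \lor \neg K(x) \lor \neg K(v))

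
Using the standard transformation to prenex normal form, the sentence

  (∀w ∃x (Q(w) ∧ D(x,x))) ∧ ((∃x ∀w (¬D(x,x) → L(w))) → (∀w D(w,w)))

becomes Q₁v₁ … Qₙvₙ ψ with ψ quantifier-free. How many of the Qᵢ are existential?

2

Rewrite implications/biconditionals: A → B as ¬A ∨ B.
  (∀w ∃x (Q(w) ∧ D(x,x))) ∧ (¬(∃x ∀w (¬¬D(x,x) ∨ L(w))) ∨ (∀w D(w,w)))
Move each ¬ inward, flipping quantifiers it crosses:
  (∀w ∃x (Q(w) ∧ D(x,x))) ∧ ((∀x ∃w (¬D(x,x) ∧ ¬L(w))) ∨ (∀w D(w,w)))
Standardize variables apart so no two quantifiers bind the same name: x↦y, w↦z1, w↦t.
  (∀w ∃x (Q(w) ∧ D(x,x))) ∧ ((∀y ∃z1 (¬D(y,y) ∧ ¬L(z1))) ∨ (∀t D(t,t)))
Extract every quantifier outward, since the variables are now distinct and don't occur free across branches:
  ∀w ∃x ∀y ∃z1 ∀t (Q(w) ∧ D(x,x) ∧ (¬D(y,y) ∧ ¬L(z1) ∨ D(t,t)))
The prefix is ∀w ∃x ∀y ∃z1 ∀t: 3 universal, 2 existential.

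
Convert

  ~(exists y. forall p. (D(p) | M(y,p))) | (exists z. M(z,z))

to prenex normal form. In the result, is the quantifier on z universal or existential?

Move each ¬ inward, flipping quantifiers it crosses:
  (forall y. exists p. (~D(p) & ~M(y,p))) | (exists z. M(z,z))
Extract every quantifier outward, since the variables are now distinct and don't occur free across branches:
  forall y. exists p. exists z. (~D(p) & ~M(y,p) | M(z,z))
The quantifier exists z sits under an even number of negations, so it remains existential.

existential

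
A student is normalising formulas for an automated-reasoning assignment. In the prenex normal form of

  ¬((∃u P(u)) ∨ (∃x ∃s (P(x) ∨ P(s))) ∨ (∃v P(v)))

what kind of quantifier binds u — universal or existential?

Push ¬ through the quantifiers and connectives to reach negation normal form:
  (∀u ¬P(u)) ∧ (∀x ∀s (¬P(x) ∧ ¬P(s))) ∧ (∀v ¬P(v))
All bound variables are already distinct, so no renaming is needed.
Extract every quantifier outward, since the variables are now distinct and don't occur free across branches:
  ∀u ∀x ∀s ∀v (¬P(u) ∧ ¬P(x) ∧ ¬P(s) ∧ ¬P(v))
The quantifier ∃u sits under an odd number of negations, so it flips to ∀u.

universal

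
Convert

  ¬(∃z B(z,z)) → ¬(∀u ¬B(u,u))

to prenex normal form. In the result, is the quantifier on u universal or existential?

Rewrite implications/biconditionals: A → B as ¬A ∨ B.
  ¬¬(∃z B(z,z)) ∨ ¬(∀u ¬B(u,u))
Drive negations inward (¬∀x A ≡ ∃x ¬A, ¬∃x A ≡ ∀x ¬A, De Morgan for ∧/∨):
  (∃z B(z,z)) ∨ (∃u B(u,u))
All bound variables are already distinct, so no renaming is needed.
Finally move all quantifiers to the prefix:
  ∃z ∃u (B(z,z) ∨ B(u,u))
The quantifier ∀u sits under an odd number of negations (counting the antecedent side of each →), so it flips to ∃u.

existential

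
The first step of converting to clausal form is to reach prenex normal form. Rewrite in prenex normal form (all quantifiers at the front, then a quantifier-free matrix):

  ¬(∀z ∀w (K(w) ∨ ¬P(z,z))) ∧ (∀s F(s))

∃z ∃w ∀s (¬K(w) ∧ P(z,z) ∧ F(s))

Push ¬ through the quantifiers and connectives to reach negation normal form:
  (∃z ∃w (¬K(w) ∧ P(z,z))) ∧ (∀s F(s))
All bound variables are already distinct, so no renaming is needed.
Finally move all quantifiers to the prefix:
  ∃z ∃w ∀s (¬K(w) ∧ P(z,z) ∧ F(s))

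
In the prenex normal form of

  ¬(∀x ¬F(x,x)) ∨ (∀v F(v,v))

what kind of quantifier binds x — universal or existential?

existential

Move each ¬ inward, flipping quantifiers it crosses:
  (∃x F(x,x)) ∨ (∀v F(v,v))
All bound variables are already distinct, so no renaming is needed.
Extract every quantifier outward, since the variables are now distinct and don't occur free across branches:
  ∃x ∀v (F(x,x) ∨ F(v,v))
The quantifier ∀x sits under an odd number of negations, so it flips to ∃x.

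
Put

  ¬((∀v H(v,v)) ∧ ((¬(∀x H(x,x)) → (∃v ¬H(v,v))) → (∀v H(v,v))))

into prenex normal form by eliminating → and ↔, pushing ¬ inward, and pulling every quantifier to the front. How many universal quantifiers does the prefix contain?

First replace A → B with ¬A ∨ B.
  ¬((∀v H(v,v)) ∧ (¬(¬¬(∀x H(x,x)) ∨ (∃v ¬H(v,v))) ∨ (∀v H(v,v))))
Push ¬ through the quantifiers and connectives to reach negation normal form:
  (∃v ¬H(v,v)) ∨ ((∀x H(x,x)) ∨ (∃v ¬H(v,v))) ∧ (∃v ¬H(v,v))
Rename bound variables to avoid capture: v↦x1, v↦v1.
  (∃v ¬H(v,v)) ∨ ((∀x H(x,x)) ∨ (∃x1 ¬H(x1,x1))) ∧ (∃v1 ¬H(v1,v1))
Finally move all quantifiers to the prefix:
  ∃v ∀x ∃x1 ∃v1 (¬H(v,v) ∨ (H(x,x) ∨ ¬H(x1,x1)) ∧ ¬H(v1,v1))
The prefix is ∃v ∀x ∃x1 ∃v1: 1 universal, 3 existential.

1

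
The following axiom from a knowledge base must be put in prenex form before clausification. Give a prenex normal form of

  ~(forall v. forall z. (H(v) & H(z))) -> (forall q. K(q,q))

Eliminate → and ↔ using ¬ and ∨.
  ~~(forall v. forall z. (H(v) & H(z))) | (forall q. K(q,q))
Push ¬ through the quantifiers and connectives to reach negation normal form:
  (forall v. forall z. (H(v) & H(z))) | (forall q. K(q,q))
Pull the quantifiers to the front (each side's bound variable is not free in the other side):
  forall v. forall z. forall q. (H(v) & H(z) | K(q,q))

forall v. forall z. forall q. (H(v) & H(z) | K(q,q))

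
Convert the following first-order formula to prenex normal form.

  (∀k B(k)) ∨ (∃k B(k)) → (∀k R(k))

∃k ∀r ∀v (¬B(k) ∧ ¬B(r) ∨ R(v))

Eliminate → and ↔ using ¬ and ∨.
  ¬((∀k B(k)) ∨ (∃k B(k))) ∨ (∀k R(k))
Drive negations inward (¬∀x A ≡ ∃x ¬A, ¬∃x A ≡ ∀x ¬A, De Morgan for ∧/∨):
  (∃k ¬B(k)) ∧ (∀k ¬B(k)) ∨ (∀k R(k))
Standardize variables apart so no two quantifiers bind the same name: k↦r, k↦v.
  (∃k ¬B(k)) ∧ (∀r ¬B(r)) ∨ (∀v R(v))
Pull the quantifiers to the front (each side's bound variable is not free in the other side):
  ∃k ∀r ∀v (¬B(k) ∧ ¬B(r) ∨ R(v))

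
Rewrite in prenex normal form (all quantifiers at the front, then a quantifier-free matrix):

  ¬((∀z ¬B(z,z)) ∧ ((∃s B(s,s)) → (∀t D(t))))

∃z ∃s ∃t (B(z,z) ∨ B(s,s) ∧ ¬D(t))

Eliminate → and ↔ using ¬ and ∨.
  ¬((∀z ¬B(z,z)) ∧ (¬(∃s B(s,s)) ∨ (∀t D(t))))
Move each ¬ inward, flipping quantifiers it crosses:
  (∃z B(z,z)) ∨ (∃s B(s,s)) ∧ (∃t ¬D(t))
All bound variables are already distinct, so no renaming is needed.
Finally move all quantifiers to the prefix:
  ∃z ∃s ∃t (B(z,z) ∨ B(s,s) ∧ ¬D(t))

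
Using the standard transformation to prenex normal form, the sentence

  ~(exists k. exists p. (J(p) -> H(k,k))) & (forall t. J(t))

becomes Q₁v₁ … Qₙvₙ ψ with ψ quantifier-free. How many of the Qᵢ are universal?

Eliminate → and ↔ using ¬ and ∨.
  ~(exists k. exists p. (~J(p) | H(k,k))) & (forall t. J(t))
Move each ¬ inward, flipping quantifiers it crosses:
  (forall k. forall p. (J(p) & ~H(k,k))) & (forall t. J(t))
Pull the quantifiers to the front (each side's bound variable is not free in the other side):
  forall k. forall p. forall t. (J(p) & ~H(k,k) & J(t))
The prefix is forall k forall p forall t: 3 universal, 0 existential.

3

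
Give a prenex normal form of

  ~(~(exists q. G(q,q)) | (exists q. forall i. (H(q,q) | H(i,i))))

Push ¬ through the quantifiers and connectives to reach negation normal form:
  (exists q. G(q,q)) & (forall q. exists i. (~H(q,q) & ~H(i,i)))
Give each quantifier a distinct variable: q↦y.
  (exists q. G(q,q)) & (forall y. exists i. (~H(y,y) & ~H(i,i)))
Pull the quantifiers to the front (each side's bound variable is not free in the other side):
  exists q. forall y. exists i. (G(q,q) & ~H(y,y) & ~H(i,i))

exists q. forall y. exists i. (G(q,q) & ~H(y,y) & ~H(i,i))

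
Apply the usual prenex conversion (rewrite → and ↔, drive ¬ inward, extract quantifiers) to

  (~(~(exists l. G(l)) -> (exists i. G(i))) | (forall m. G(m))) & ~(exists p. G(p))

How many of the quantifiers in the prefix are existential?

0

First replace A → B with ¬A ∨ B.
  (~(~~(exists l. G(l)) | (exists i. G(i))) | (forall m. G(m))) & ~(exists p. G(p))
Push ¬ through the quantifiers and connectives to reach negation normal form:
  ((forall l. ~G(l)) & (forall i. ~G(i)) | (forall m. G(m))) & (forall p. ~G(p))
All bound variables are already distinct, so no renaming is needed.
Finally move all quantifiers to the prefix:
  forall l. forall i. forall m. forall p. ((~G(l) & ~G(i) | G(m)) & ~G(p))
The prefix is forall l forall i forall m forall p: 4 universal, 0 existential.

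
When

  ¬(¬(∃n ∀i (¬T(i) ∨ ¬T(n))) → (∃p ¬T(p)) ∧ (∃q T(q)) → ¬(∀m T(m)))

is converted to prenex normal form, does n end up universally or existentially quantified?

universal

Eliminate → and ↔ using ¬ and ∨.
  ¬(¬¬(∃n ∀i (¬T(i) ∨ ¬T(n))) ∨ ¬((∃p ¬T(p)) ∧ (∃q T(q))) ∨ ¬(∀m T(m)))
Push ¬ through the quantifiers and connectives to reach negation normal form:
  (∀n ∃i (T(i) ∧ T(n))) ∧ (∃p ¬T(p)) ∧ (∃q T(q)) ∧ (∀m T(m))
All bound variables are already distinct, so no renaming is needed.
Finally move all quantifiers to the prefix:
  ∀n ∃i ∃p ∃q ∀m (T(i) ∧ T(n) ∧ ¬T(p) ∧ T(q) ∧ T(m))
The quantifier ∃n sits under an odd number of negations (counting the antecedent side of each →), so it flips to ∀n.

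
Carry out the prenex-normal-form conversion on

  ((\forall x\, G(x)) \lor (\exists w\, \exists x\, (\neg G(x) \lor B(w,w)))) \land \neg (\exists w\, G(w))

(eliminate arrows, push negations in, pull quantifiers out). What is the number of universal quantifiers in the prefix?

2

Push ¬ through the quantifiers and connectives to reach negation normal form:
  ((\forall x\, G(x)) \lor (\exists w\, \exists x\, (\neg G(x) \lor B(w,w)))) \land (\forall w\, \neg G(w))
Standardize variables apart so no two quantifiers bind the same name: x↦v1, w↦y.
  ((\forall x\, G(x)) \lor (\exists w\, \exists v1\, (\neg G(v1) \lor B(w,w)))) \land (\forall y\, \neg G(y))
Pull the quantifiers to the front (each side's bound variable is not free in the other side):
  \forall x\, \exists w\, \exists v1\, \forall y\, ((G(x) \lor \neg G(v1) \lor B(w,w)) \land \neg G(y))
The prefix is \forall x \exists w \exists v1 \forall y: 2 universal, 2 existential.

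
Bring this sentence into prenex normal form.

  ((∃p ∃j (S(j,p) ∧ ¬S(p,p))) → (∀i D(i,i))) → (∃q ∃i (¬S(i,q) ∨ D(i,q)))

∃p ∃j ∃i ∃q ∃y (S(j,p) ∧ ¬S(p,p) ∧ ¬D(i,i) ∨ ¬S(y,q) ∨ D(y,q))

Eliminate → and ↔ using ¬ and ∨.
  ¬(¬(∃p ∃j (S(j,p) ∧ ¬S(p,p))) ∨ (∀i D(i,i))) ∨ (∃q ∃i (¬S(i,q) ∨ D(i,q)))
Move each ¬ inward, flipping quantifiers it crosses:
  (∃p ∃j (S(j,p) ∧ ¬S(p,p))) ∧ (∃i ¬D(i,i)) ∨ (∃q ∃i (¬S(i,q) ∨ D(i,q)))
Give each quantifier a distinct variable: i↦y.
  (∃p ∃j (S(j,p) ∧ ¬S(p,p))) ∧ (∃i ¬D(i,i)) ∨ (∃q ∃y (¬S(y,q) ∨ D(y,q)))
Extract every quantifier outward, since the variables are now distinct and don't occur free across branches:
  ∃p ∃j ∃i ∃q ∃y (S(j,p) ∧ ¬S(p,p) ∧ ¬D(i,i) ∨ ¬S(y,q) ∨ D(y,q))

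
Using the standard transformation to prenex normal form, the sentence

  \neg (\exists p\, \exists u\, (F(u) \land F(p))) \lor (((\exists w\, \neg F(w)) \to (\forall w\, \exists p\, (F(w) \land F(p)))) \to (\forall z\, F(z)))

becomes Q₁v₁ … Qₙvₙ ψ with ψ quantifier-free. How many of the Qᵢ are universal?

4

Eliminate → and ↔ using ¬ and ∨.
  \neg (\exists p\, \exists u\, (F(u) \land F(p))) \lor \neg (\neg (\exists w\, \neg F(w)) \lor (\forall w\, \exists p\, (F(w) \land F(p)))) \lor (\forall z\, F(z))
Push ¬ through the quantifiers and connectives to reach negation normal form:
  (\forall p\, \forall u\, (\neg F(u) \lor \neg F(p))) \lor (\exists w\, \neg F(w)) \land (\exists w\, \forall p\, (\neg F(w) \lor \neg F(p))) \lor (\forall z\, F(z))
Give each quantifier a distinct variable: w↦w1, p↦c.
  (\forall p\, \forall u\, (\neg F(u) \lor \neg F(p))) \lor (\exists w\, \neg F(w)) \land (\exists w1\, \forall c\, (\neg F(w1) \lor \neg F(c))) \lor (\forall z\, F(z))
Finally move all quantifiers to the prefix:
  \forall p\, \forall u\, \exists w\, \exists w1\, \forall c\, \forall z\, (\neg F(u) \lor \neg F(p) \lor \neg F(w) \land (\neg F(w1) \lor \neg F(c)) \lor F(z))
The prefix is \forall p \forall u \exists w \exists w1 \forall c \forall z: 4 universal, 2 existential.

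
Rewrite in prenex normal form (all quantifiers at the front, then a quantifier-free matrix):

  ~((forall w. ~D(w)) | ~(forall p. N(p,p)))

Push ¬ through the quantifiers and connectives to reach negation normal form:
  (exists w. D(w)) & (forall p. N(p,p))
All bound variables are already distinct, so no renaming is needed.
Extract every quantifier outward, since the variables are now distinct and don't occur free across branches:
  exists w. forall p. (D(w) & N(p,p))

exists w. forall p. (D(w) & N(p,p))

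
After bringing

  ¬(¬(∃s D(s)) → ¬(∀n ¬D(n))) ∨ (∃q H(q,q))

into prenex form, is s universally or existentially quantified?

universal

First replace A → B with ¬A ∨ B.
  ¬(¬¬(∃s D(s)) ∨ ¬(∀n ¬D(n))) ∨ (∃q H(q,q))
Push ¬ through the quantifiers and connectives to reach negation normal form:
  (∀s ¬D(s)) ∧ (∀n ¬D(n)) ∨ (∃q H(q,q))
Finally move all quantifiers to the prefix:
  ∀s ∀n ∃q (¬D(s) ∧ ¬D(n) ∨ H(q,q))
The quantifier ∃s sits under an odd number of negations (counting the antecedent side of each →), so it flips to ∀s.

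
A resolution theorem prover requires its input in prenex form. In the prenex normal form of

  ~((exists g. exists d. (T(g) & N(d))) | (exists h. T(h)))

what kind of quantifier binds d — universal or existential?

universal

Push ¬ through the quantifiers and connectives to reach negation normal form:
  (forall g. forall d. (~T(g) | ~N(d))) & (forall h. ~T(h))
Finally move all quantifiers to the prefix:
  forall g. forall d. forall h. ((~T(g) | ~N(d)) & ~T(h))
The quantifier exists d sits under an odd number of negations, so it flips to forall d.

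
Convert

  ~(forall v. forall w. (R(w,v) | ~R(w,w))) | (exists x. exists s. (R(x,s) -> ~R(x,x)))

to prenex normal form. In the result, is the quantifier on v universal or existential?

existential

Eliminate → and ↔ using ¬ and ∨.
  ~(forall v. forall w. (R(w,v) | ~R(w,w))) | (exists x. exists s. (~R(x,s) | ~R(x,x)))
Push ¬ through the quantifiers and connectives to reach negation normal form:
  (exists v. exists w. (~R(w,v) & R(w,w))) | (exists x. exists s. (~R(x,s) | ~R(x,x)))
Extract every quantifier outward, since the variables are now distinct and don't occur free across branches:
  exists v. exists w. exists x. exists s. (~R(w,v) & R(w,w) | ~R(x,s) | ~R(x,x))
The quantifier forall v sits under an odd number of negations (counting the antecedent side of each →), so it flips to exists v.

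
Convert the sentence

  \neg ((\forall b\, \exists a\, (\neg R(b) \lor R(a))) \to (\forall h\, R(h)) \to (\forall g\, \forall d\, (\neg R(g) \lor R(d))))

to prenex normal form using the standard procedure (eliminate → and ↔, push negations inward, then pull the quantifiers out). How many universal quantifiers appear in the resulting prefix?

Eliminate → and ↔ using ¬ and ∨.
  \neg (\neg (\forall b\, \exists a\, (\neg R(b) \lor R(a))) \lor \neg (\forall h\, R(h)) \lor (\forall g\, \forall d\, (\neg R(g) \lor R(d))))
Move each ¬ inward, flipping quantifiers it crosses:
  (\forall b\, \exists a\, (\neg R(b) \lor R(a))) \land (\forall h\, R(h)) \land (\exists g\, \exists d\, (R(g) \land \neg R(d)))
All bound variables are already distinct, so no renaming is needed.
Finally move all quantifiers to the prefix:
  \forall b\, \exists a\, \forall h\, \exists g\, \exists d\, ((\neg R(b) \lor R(a)) \land R(h) \land R(g) \land \neg R(d))
The prefix is \forall b \exists a \forall h \exists g \exists d: 2 universal, 3 existential.

2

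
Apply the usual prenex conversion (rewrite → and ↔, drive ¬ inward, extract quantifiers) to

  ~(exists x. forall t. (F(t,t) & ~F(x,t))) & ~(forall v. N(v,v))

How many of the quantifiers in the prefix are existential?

Move each ¬ inward, flipping quantifiers it crosses:
  (forall x. exists t. (~F(t,t) | F(x,t))) & (exists v. ~N(v,v))
All bound variables are already distinct, so no renaming is needed.
Finally move all quantifiers to the prefix:
  forall x. exists t. exists v. ((~F(t,t) | F(x,t)) & ~N(v,v))
The prefix is forall x exists t exists v: 1 universal, 2 existential.

2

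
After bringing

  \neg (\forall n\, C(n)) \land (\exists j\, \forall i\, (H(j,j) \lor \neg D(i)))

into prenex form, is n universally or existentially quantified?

Drive negations inward (¬∀x A ≡ ∃x ¬A, ¬∃x A ≡ ∀x ¬A, De Morgan for ∧/∨):
  (\exists n\, \neg C(n)) \land (\exists j\, \forall i\, (H(j,j) \lor \neg D(i)))
All bound variables are already distinct, so no renaming is needed.
Finally move all quantifiers to the prefix:
  \exists n\, \exists j\, \forall i\, (\neg C(n) \land (H(j,j) \lor \neg D(i)))
The quantifier \forall n sits under an odd number of negations, so it flips to \exists n.

existential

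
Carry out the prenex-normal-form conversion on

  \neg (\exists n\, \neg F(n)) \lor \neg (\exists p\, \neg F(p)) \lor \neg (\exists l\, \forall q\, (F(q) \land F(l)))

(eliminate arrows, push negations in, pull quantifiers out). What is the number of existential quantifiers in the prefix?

1

Drive negations inward (¬∀x A ≡ ∃x ¬A, ¬∃x A ≡ ∀x ¬A, De Morgan for ∧/∨):
  (\forall n\, F(n)) \lor (\forall p\, F(p)) \lor (\forall l\, \exists q\, (\neg F(q) \lor \neg F(l)))
Extract every quantifier outward, since the variables are now distinct and don't occur free across branches:
  \forall n\, \forall p\, \forall l\, \exists q\, (F(n) \lor F(p) \lor \neg F(q) \lor \neg F(l))
The prefix is \forall n \forall p \forall l \exists q: 3 universal, 1 existential.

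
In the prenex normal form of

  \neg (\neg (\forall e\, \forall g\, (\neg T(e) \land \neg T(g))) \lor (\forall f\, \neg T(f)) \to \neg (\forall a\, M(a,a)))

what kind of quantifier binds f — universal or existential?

First replace A → B with ¬A ∨ B.
  \neg (\neg (\neg (\forall e\, \forall g\, (\neg T(e) \land \neg T(g))) \lor (\forall f\, \neg T(f))) \lor \neg (\forall a\, M(a,a)))
Drive negations inward (¬∀x A ≡ ∃x ¬A, ¬∃x A ≡ ∀x ¬A, De Morgan for ∧/∨):
  ((\exists e\, \exists g\, (T(e) \lor T(g))) \lor (\forall f\, \neg T(f))) \land (\forall a\, M(a,a))
All bound variables are already distinct, so no renaming is needed.
Extract every quantifier outward, since the variables are now distinct and don't occur free across branches:
  \exists e\, \exists g\, \forall f\, \forall a\, ((T(e) \lor T(g) \lor \neg T(f)) \land M(a,a))
The quantifier \forall f sits under an even number of negations (counting the antecedent side of each →), so it remains universal.

universal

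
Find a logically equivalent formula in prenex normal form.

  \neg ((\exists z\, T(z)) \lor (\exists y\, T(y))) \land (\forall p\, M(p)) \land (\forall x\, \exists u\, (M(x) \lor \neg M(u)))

\forall z\, \forall y\, \forall p\, \forall x\, \exists u\, (\neg T(z) \land \neg T(y) \land M(p) \land (M(x) \lor \neg M(u)))

Drive negations inward (¬∀x A ≡ ∃x ¬A, ¬∃x A ≡ ∀x ¬A, De Morgan for ∧/∨):
  (\forall z\, \neg T(z)) \land (\forall y\, \neg T(y)) \land (\forall p\, M(p)) \land (\forall x\, \exists u\, (M(x) \lor \neg M(u)))
Pull the quantifiers to the front (each side's bound variable is not free in the other side):
  \forall z\, \forall y\, \forall p\, \forall x\, \exists u\, (\neg T(z) \land \neg T(y) \land M(p) \land (M(x) \lor \neg M(u)))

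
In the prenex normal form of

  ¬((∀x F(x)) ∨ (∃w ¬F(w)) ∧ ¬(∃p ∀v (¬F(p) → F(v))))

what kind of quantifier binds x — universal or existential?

existential

Eliminate → and ↔ using ¬ and ∨.
  ¬((∀x F(x)) ∨ (∃w ¬F(w)) ∧ ¬(∃p ∀v (¬¬F(p) ∨ F(v))))
Push ¬ through the quantifiers and connectives to reach negation normal form:
  (∃x ¬F(x)) ∧ ((∀w F(w)) ∨ (∃p ∀v (F(p) ∨ F(v))))
Finally move all quantifiers to the prefix:
  ∃x ∀w ∃p ∀v (¬F(x) ∧ (F(w) ∨ F(p) ∨ F(v)))
The quantifier ∀x sits under an odd number of negations (counting the antecedent side of each →), so it flips to ∃x.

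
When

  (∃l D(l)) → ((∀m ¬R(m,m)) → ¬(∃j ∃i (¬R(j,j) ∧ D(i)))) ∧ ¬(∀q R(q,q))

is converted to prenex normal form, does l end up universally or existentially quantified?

universal

Rewrite implications/biconditionals: A → B as ¬A ∨ B.
  ¬(∃l D(l)) ∨ (¬(∀m ¬R(m,m)) ∨ ¬(∃j ∃i (¬R(j,j) ∧ D(i)))) ∧ ¬(∀q R(q,q))
Push ¬ through the quantifiers and connectives to reach negation normal form:
  (∀l ¬D(l)) ∨ ((∃m R(m,m)) ∨ (∀j ∀i (R(j,j) ∨ ¬D(i)))) ∧ (∃q ¬R(q,q))
Extract every quantifier outward, since the variables are now distinct and don't occur free across branches:
  ∀l ∃m ∀j ∀i ∃q (¬D(l) ∨ (R(m,m) ∨ R(j,j) ∨ ¬D(i)) ∧ ¬R(q,q))
The quantifier ∃l sits under an odd number of negations (counting the antecedent side of each →), so it flips to ∀l.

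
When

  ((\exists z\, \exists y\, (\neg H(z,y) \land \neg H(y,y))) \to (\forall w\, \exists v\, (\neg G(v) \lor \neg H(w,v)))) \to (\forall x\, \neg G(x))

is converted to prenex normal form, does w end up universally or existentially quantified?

existential

First replace A → B with ¬A ∨ B.
  \neg (\neg (\exists z\, \exists y\, (\neg H(z,y) \land \neg H(y,y))) \lor (\forall w\, \exists v\, (\neg G(v) \lor \neg H(w,v)))) \lor (\forall x\, \neg G(x))
Move each ¬ inward, flipping quantifiers it crosses:
  (\exists z\, \exists y\, (\neg H(z,y) \land \neg H(y,y))) \land (\exists w\, \forall v\, (G(v) \land H(w,v))) \lor (\forall x\, \neg G(x))
Finally move all quantifiers to the prefix:
  \exists z\, \exists y\, \exists w\, \forall v\, \forall x\, (\neg H(z,y) \land \neg H(y,y) \land G(v) \land H(w,v) \lor \neg G(x))
The quantifier \forall w sits under an odd number of negations (counting the antecedent side of each →), so it flips to \exists w.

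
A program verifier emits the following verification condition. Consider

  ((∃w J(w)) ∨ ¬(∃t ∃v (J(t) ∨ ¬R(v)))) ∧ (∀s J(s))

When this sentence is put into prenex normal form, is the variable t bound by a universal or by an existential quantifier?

Move each ¬ inward, flipping quantifiers it crosses:
  ((∃w J(w)) ∨ (∀t ∀v (¬J(t) ∧ R(v)))) ∧ (∀s J(s))
All bound variables are already distinct, so no renaming is needed.
Finally move all quantifiers to the prefix:
  ∃w ∀t ∀v ∀s ((J(w) ∨ ¬J(t) ∧ R(v)) ∧ J(s))
The quantifier ∃t sits under an odd number of negations, so it flips to ∀t.

universal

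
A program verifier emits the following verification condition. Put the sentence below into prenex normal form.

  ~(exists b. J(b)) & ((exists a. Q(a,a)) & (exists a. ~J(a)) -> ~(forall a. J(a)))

Rewrite implications/biconditionals: A → B as ¬A ∨ B.
  ~(exists b. J(b)) & (~((exists a. Q(a,a)) & (exists a. ~J(a))) | ~(forall a. J(a)))
Move each ¬ inward, flipping quantifiers it crosses:
  (forall b. ~J(b)) & ((forall a. ~Q(a,a)) | (forall a. J(a)) | (exists a. ~J(a)))
Rename bound variables to avoid capture: a↦c, a↦p.
  (forall b. ~J(b)) & ((forall a. ~Q(a,a)) | (forall c. J(c)) | (exists p. ~J(p)))
Extract every quantifier outward, since the variables are now distinct and don't occur free across branches:
  forall b. forall a. forall c. exists p. (~J(b) & (~Q(a,a) | J(c) | ~J(p)))

forall b. forall a. forall c. exists p. (~J(b) & (~Q(a,a) | J(c) | ~J(p)))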